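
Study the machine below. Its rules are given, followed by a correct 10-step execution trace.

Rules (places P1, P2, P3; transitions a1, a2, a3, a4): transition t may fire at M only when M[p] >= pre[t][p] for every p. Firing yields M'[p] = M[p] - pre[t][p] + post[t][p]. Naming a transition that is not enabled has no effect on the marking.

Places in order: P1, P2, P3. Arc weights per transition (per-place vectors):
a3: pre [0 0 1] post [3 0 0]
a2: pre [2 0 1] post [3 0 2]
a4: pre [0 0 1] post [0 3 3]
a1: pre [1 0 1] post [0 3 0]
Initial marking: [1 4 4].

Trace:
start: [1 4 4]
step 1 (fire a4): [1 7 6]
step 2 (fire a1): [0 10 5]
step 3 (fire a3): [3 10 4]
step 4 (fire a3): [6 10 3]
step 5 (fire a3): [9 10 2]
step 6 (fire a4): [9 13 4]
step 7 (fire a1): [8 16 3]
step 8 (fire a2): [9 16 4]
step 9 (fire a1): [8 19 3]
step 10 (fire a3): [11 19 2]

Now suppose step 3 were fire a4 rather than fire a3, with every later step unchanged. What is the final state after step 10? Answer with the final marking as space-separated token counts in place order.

(re-executing from step 3 with the substitution; state before step 3: [0 10 5])
step 3 (fire a4): [0 13 7]
step 4 (fire a3): [3 13 6]
step 5 (fire a3): [6 13 5]
step 6 (fire a4): [6 16 7]
step 7 (fire a1): [5 19 6]
step 8 (fire a2): [6 19 7]
step 9 (fire a1): [5 22 6]
step 10 (fire a3): [8 22 5]

8 22 5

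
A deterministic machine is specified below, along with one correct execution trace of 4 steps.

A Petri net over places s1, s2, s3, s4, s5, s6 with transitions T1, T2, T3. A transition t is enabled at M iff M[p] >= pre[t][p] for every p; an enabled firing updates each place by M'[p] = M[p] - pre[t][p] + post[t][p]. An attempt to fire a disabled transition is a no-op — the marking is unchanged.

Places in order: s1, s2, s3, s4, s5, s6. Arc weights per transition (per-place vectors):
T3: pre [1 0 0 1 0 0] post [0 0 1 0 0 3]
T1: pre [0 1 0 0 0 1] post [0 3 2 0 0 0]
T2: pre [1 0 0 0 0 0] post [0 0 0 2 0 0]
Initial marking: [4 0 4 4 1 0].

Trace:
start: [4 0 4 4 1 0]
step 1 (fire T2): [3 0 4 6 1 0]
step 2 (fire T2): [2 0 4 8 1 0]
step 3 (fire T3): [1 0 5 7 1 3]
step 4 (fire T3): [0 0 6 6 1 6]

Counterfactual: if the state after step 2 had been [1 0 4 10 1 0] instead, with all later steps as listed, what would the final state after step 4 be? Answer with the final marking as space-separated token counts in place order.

0 0 5 9 1 3

state after step 2 := [1 0 4 10 1 0]
step 3 (fire T3): [0 0 5 9 1 3]
step 4 (fire T3): [0 0 5 9 1 3]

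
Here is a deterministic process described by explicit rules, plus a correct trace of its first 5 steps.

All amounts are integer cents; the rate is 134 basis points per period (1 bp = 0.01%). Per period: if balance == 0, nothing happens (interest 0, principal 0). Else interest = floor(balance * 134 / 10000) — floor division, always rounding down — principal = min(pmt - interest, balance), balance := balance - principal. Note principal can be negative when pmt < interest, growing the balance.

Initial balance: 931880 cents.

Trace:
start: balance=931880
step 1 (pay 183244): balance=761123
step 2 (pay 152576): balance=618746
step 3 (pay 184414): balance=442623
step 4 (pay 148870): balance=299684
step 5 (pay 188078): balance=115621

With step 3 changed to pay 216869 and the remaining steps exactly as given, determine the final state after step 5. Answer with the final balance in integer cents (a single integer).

(re-executing from step 3 with the substitution; state before step 3: balance=618746)
step 3 (pay 216869): balance=410168
step 4 (pay 148870): balance=266794
step 5 (pay 188078): balance=82291

82291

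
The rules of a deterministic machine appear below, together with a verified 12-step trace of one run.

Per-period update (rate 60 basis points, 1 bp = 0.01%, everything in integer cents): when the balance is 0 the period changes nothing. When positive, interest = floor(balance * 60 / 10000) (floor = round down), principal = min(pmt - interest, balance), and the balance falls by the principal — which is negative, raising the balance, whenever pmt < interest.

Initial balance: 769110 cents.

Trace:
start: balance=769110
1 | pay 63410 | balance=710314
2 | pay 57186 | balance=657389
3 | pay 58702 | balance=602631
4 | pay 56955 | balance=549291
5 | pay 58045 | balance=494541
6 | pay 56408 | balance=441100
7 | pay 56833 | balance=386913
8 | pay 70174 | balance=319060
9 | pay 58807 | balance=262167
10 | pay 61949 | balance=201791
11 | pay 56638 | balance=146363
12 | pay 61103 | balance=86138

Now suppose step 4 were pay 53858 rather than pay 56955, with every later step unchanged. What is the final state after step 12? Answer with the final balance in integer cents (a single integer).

89387

(re-executing from step 4 with the substitution; state before step 4: balance=602631)
4 | pay 53858 | balance=552388
5 | pay 58045 | balance=497657
6 | pay 56408 | balance=444234
7 | pay 56833 | balance=390066
8 | pay 70174 | balance=322232
9 | pay 58807 | balance=265358
10 | pay 61949 | balance=205001
11 | pay 56638 | balance=149593
12 | pay 61103 | balance=89387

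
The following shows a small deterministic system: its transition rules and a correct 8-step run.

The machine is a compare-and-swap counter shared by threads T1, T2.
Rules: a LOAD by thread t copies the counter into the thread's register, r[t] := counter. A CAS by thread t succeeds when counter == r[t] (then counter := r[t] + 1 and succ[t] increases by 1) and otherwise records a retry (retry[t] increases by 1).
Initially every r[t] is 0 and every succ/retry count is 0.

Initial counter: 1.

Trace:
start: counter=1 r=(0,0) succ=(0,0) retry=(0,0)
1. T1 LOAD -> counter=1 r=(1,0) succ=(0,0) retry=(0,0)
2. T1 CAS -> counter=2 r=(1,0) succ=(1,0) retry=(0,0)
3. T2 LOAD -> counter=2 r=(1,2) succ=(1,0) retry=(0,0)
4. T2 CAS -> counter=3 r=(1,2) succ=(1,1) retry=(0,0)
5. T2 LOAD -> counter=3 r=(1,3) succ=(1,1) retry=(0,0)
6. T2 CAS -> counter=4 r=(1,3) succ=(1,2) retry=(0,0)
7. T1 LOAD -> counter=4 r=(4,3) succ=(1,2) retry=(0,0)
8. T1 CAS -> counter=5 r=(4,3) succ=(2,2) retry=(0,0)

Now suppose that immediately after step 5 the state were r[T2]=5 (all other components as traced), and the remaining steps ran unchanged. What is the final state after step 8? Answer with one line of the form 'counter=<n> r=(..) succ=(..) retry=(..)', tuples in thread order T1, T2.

state after step 5 := counter=3 r=(1,5) succ=(1,1) retry=(0,0)
6. T2 CAS -> counter=3 r=(1,5) succ=(1,1) retry=(0,1)
7. T1 LOAD -> counter=3 r=(3,5) succ=(1,1) retry=(0,1)
8. T1 CAS -> counter=4 r=(3,5) succ=(2,1) retry=(0,1)

counter=4 r=(3,5) succ=(2,1) retry=(0,1)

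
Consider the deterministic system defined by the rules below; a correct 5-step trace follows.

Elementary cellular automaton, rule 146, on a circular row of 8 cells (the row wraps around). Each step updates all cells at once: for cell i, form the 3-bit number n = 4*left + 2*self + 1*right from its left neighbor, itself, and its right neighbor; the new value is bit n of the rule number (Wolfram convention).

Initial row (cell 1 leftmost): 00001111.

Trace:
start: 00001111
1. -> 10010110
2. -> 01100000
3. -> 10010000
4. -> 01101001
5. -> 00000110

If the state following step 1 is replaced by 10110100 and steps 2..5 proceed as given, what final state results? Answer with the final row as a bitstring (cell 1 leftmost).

state after step 1 := 10110100
2. -> 00000011
3. -> 10000100
4. -> 01001011
5. -> 00110000

00110000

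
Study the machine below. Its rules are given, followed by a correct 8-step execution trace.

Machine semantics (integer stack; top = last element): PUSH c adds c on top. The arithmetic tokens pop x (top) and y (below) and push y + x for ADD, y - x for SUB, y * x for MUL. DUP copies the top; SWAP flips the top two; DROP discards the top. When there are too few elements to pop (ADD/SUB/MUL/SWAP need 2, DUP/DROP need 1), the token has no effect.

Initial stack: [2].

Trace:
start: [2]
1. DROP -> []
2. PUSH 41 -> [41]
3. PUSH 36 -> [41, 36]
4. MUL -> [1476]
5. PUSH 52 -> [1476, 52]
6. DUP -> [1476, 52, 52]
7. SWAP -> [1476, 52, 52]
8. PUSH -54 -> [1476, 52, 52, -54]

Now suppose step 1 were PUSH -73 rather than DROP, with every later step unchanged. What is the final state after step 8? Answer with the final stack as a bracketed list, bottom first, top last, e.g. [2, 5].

(re-executing from step 1 with the substitution; state before step 1: [2])
1. PUSH -73 -> [2, -73]
2. PUSH 41 -> [2, -73, 41]
3. PUSH 36 -> [2, -73, 41, 36]
4. MUL -> [2, -73, 1476]
5. PUSH 52 -> [2, -73, 1476, 52]
6. DUP -> [2, -73, 1476, 52, 52]
7. SWAP -> [2, -73, 1476, 52, 52]
8. PUSH -54 -> [2, -73, 1476, 52, 52, -54]

[2, -73, 1476, 52, 52, -54]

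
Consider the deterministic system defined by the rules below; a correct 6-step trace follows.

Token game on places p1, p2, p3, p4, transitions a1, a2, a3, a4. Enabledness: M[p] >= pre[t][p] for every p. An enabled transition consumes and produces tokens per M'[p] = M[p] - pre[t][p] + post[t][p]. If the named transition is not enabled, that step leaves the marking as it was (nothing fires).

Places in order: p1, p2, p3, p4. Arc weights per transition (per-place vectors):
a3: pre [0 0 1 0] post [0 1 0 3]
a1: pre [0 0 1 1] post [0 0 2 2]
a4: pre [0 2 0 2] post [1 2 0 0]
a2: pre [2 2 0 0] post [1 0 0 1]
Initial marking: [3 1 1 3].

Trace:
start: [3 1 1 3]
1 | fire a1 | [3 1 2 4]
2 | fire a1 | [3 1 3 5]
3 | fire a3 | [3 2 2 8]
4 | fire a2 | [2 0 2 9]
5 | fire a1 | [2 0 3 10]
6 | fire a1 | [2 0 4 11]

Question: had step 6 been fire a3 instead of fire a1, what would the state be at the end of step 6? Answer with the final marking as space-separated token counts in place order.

(re-executing from step 6 with the substitution; state before step 6: [2 0 3 10])
6 | fire a3 | [2 1 2 13]

2 1 2 13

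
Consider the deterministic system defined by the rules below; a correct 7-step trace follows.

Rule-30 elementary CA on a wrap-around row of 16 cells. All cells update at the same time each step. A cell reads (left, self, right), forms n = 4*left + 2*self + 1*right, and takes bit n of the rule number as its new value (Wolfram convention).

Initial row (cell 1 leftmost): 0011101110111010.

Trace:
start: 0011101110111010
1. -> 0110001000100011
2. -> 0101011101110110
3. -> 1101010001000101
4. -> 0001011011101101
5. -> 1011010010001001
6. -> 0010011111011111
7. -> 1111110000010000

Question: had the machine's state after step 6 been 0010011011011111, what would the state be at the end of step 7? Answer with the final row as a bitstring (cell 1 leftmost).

state after step 6 := 0010011011011111
7. -> 1111110010010000

1111110010010000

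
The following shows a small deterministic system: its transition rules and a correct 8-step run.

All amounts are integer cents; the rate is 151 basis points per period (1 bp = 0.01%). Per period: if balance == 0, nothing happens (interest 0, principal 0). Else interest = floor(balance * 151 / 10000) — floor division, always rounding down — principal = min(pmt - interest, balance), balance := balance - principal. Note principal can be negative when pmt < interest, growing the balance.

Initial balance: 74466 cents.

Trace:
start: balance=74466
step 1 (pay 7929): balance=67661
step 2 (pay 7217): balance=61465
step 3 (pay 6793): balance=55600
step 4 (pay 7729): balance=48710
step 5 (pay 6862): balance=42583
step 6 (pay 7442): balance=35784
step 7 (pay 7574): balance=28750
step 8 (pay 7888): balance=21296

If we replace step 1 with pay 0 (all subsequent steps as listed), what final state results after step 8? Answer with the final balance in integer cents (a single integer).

(re-executing from step 1 with the substitution; state before step 1: balance=74466)
step 1 (pay 0): balance=75590
step 2 (pay 7217): balance=69514
step 3 (pay 6793): balance=63770
step 4 (pay 7729): balance=57003
step 5 (pay 6862): balance=51001
step 6 (pay 7442): balance=44329
step 7 (pay 7574): balance=37424
step 8 (pay 7888): balance=30101

30101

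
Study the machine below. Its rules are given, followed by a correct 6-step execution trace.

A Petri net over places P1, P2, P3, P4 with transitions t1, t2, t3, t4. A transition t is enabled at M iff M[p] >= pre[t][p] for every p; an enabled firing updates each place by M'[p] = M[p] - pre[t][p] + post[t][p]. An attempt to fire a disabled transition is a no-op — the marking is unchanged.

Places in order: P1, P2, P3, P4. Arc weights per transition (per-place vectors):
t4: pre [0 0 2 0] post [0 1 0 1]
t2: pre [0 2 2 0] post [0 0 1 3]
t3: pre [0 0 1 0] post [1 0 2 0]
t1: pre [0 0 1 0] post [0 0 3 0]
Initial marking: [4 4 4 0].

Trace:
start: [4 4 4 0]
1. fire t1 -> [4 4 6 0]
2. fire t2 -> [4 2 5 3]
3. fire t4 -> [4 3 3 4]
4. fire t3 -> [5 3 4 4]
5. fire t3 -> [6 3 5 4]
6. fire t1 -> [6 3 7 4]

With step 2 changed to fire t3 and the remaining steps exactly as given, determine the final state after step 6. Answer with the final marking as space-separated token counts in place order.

7 5 9 1

(re-executing from step 2 with the substitution; state before step 2: [4 4 6 0])
2. fire t3 -> [5 4 7 0]
3. fire t4 -> [5 5 5 1]
4. fire t3 -> [6 5 6 1]
5. fire t3 -> [7 5 7 1]
6. fire t1 -> [7 5 9 1]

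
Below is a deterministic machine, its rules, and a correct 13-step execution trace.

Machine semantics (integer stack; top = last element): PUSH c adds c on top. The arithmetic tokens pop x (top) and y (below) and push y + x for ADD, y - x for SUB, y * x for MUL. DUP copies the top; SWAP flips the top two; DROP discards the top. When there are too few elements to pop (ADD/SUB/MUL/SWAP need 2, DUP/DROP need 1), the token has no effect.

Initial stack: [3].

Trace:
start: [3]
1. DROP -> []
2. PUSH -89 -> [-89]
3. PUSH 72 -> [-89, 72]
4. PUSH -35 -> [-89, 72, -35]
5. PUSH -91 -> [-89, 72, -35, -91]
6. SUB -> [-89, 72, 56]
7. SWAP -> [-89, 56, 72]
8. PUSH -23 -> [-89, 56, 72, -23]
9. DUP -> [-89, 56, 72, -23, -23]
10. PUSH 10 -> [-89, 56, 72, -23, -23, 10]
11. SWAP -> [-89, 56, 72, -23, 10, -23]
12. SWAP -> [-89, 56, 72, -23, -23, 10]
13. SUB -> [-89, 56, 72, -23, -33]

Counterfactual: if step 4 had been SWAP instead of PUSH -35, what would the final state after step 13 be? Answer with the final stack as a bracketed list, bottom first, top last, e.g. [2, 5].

(re-executing from step 4 with the substitution; state before step 4: [-89, 72])
4. SWAP -> [72, -89]
5. PUSH -91 -> [72, -89, -91]
6. SUB -> [72, 2]
7. SWAP -> [2, 72]
8. PUSH -23 -> [2, 72, -23]
9. DUP -> [2, 72, -23, -23]
10. PUSH 10 -> [2, 72, -23, -23, 10]
11. SWAP -> [2, 72, -23, 10, -23]
12. SWAP -> [2, 72, -23, -23, 10]
13. SUB -> [2, 72, -23, -33]

[2, 72, -23, -33]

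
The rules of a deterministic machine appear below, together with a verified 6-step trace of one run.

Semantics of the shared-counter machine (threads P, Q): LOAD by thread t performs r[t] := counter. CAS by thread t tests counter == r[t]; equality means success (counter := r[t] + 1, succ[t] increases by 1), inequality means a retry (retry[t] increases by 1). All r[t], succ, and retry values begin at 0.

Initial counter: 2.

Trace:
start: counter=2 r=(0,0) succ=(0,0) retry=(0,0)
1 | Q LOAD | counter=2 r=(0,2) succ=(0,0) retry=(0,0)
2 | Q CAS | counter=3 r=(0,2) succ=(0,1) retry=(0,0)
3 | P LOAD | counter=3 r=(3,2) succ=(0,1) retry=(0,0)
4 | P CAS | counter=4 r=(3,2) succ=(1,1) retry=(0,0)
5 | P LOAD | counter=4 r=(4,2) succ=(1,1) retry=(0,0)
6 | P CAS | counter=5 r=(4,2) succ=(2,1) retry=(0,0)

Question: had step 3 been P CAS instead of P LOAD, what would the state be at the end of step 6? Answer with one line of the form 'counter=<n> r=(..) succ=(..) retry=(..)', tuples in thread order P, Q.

counter=4 r=(3,2) succ=(1,1) retry=(2,0)

(re-executing from step 3 with the substitution; state before step 3: counter=3 r=(0,2) succ=(0,1) retry=(0,0))
3 | P CAS | counter=3 r=(0,2) succ=(0,1) retry=(1,0)
4 | P CAS | counter=3 r=(0,2) succ=(0,1) retry=(2,0)
5 | P LOAD | counter=3 r=(3,2) succ=(0,1) retry=(2,0)
6 | P CAS | counter=4 r=(3,2) succ=(1,1) retry=(2,0)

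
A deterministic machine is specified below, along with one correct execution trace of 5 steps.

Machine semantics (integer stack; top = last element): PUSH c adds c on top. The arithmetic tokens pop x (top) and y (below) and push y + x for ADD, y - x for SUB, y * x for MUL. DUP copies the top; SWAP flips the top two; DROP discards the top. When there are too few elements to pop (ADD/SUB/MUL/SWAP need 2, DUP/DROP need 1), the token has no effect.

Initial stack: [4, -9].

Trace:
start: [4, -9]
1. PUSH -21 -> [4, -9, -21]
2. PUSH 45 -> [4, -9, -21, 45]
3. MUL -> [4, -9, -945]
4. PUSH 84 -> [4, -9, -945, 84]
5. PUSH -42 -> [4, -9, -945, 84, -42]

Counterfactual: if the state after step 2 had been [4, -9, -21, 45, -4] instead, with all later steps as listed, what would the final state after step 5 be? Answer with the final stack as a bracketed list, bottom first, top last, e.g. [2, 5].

state after step 2 := [4, -9, -21, 45, -4]
3. MUL -> [4, -9, -21, -180]
4. PUSH 84 -> [4, -9, -21, -180, 84]
5. PUSH -42 -> [4, -9, -21, -180, 84, -42]

[4, -9, -21, -180, 84, -42]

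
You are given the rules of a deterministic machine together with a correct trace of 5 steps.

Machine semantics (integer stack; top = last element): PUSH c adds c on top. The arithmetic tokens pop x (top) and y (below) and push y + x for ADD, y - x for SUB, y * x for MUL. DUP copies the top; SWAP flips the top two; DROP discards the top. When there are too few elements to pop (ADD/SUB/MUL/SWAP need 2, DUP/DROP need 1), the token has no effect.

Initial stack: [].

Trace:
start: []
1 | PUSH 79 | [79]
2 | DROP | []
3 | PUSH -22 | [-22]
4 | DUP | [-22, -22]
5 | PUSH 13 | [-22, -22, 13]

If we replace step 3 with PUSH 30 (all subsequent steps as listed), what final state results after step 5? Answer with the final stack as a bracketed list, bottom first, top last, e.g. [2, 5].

(re-executing from step 3 with the substitution; state before step 3: [])
3 | PUSH 30 | [30]
4 | DUP | [30, 30]
5 | PUSH 13 | [30, 30, 13]

[30, 30, 13]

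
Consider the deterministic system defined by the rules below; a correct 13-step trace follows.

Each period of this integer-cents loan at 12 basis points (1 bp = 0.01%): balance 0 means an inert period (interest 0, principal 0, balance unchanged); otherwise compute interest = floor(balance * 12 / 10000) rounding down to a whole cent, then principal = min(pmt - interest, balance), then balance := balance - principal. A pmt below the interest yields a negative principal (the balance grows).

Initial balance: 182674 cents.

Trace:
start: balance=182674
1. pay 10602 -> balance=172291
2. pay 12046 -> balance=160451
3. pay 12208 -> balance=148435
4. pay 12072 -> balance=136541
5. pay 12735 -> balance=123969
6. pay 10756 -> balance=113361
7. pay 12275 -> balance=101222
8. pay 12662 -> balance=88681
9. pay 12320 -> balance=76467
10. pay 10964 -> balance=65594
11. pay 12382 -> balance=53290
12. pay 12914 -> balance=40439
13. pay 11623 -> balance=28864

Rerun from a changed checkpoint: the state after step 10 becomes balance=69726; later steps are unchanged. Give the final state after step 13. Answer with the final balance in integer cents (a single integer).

33011

state after step 10 := balance=69726
11. pay 12382 -> balance=57427
12. pay 12914 -> balance=44581
13. pay 11623 -> balance=33011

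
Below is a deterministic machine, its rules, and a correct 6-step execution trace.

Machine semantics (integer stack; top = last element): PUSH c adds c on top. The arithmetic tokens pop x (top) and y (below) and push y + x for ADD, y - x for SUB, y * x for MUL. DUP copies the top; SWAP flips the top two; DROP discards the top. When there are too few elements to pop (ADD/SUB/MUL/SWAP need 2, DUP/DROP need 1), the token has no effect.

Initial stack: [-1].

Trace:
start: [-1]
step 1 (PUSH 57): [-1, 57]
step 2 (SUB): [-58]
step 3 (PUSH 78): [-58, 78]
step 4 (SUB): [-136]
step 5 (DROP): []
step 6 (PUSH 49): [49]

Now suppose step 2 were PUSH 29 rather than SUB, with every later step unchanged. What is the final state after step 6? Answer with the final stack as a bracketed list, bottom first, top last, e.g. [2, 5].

[-1, 57, 49]

(re-executing from step 2 with the substitution; state before step 2: [-1, 57])
step 2 (PUSH 29): [-1, 57, 29]
step 3 (PUSH 78): [-1, 57, 29, 78]
step 4 (SUB): [-1, 57, -49]
step 5 (DROP): [-1, 57]
step 6 (PUSH 49): [-1, 57, 49]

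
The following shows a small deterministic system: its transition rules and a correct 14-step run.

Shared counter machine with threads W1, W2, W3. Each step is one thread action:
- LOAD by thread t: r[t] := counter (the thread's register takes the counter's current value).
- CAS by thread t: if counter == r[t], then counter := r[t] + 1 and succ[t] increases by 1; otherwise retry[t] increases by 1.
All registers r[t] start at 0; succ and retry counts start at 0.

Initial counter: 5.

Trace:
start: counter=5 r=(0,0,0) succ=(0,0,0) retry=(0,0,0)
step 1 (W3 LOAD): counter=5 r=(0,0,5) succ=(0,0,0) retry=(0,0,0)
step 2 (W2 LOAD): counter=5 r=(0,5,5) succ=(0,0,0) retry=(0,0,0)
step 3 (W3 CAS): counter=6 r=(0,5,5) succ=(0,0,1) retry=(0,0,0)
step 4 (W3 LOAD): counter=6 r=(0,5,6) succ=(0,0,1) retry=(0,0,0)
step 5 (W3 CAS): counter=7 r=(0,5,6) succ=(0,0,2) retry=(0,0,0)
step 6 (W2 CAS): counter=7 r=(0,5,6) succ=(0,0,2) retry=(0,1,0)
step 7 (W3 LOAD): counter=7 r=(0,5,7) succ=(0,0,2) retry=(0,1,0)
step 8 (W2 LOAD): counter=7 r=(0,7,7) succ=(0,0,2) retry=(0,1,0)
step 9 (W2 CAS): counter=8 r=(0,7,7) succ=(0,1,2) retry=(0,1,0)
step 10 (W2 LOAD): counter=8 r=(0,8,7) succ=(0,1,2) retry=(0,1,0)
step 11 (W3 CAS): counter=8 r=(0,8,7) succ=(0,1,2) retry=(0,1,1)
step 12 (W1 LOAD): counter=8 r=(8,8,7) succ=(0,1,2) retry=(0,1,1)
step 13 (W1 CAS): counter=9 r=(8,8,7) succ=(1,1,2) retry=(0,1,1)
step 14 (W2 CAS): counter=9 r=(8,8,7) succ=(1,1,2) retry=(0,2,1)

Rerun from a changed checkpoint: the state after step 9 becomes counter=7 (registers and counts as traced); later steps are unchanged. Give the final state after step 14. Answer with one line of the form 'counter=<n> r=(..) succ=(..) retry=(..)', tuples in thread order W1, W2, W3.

state after step 9 := counter=7 r=(0,7,7) succ=(0,1,2) retry=(0,1,0)
step 10 (W2 LOAD): counter=7 r=(0,7,7) succ=(0,1,2) retry=(0,1,0)
step 11 (W3 CAS): counter=8 r=(0,7,7) succ=(0,1,3) retry=(0,1,0)
step 12 (W1 LOAD): counter=8 r=(8,7,7) succ=(0,1,3) retry=(0,1,0)
step 13 (W1 CAS): counter=9 r=(8,7,7) succ=(1,1,3) retry=(0,1,0)
step 14 (W2 CAS): counter=9 r=(8,7,7) succ=(1,1,3) retry=(0,2,0)

counter=9 r=(8,7,7) succ=(1,1,3) retry=(0,2,0)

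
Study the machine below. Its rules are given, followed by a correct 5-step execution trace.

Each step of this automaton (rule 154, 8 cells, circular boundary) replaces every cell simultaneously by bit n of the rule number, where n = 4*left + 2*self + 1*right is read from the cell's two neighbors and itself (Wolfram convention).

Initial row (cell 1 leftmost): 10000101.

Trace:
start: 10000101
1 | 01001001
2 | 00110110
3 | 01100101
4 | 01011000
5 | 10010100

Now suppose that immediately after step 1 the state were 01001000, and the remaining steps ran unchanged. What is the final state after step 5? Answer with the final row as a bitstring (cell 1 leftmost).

state after step 1 := 01001000
2 | 10110100
3 | 00100011
4 | 11010110
5 | 10000100

10000100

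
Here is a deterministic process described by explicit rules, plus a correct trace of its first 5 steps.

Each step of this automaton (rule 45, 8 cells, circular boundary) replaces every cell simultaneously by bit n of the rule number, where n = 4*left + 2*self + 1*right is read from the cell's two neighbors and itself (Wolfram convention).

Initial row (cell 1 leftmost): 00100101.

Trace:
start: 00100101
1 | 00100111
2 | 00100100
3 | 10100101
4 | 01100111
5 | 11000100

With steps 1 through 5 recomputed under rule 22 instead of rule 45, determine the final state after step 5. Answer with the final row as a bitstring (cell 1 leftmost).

(re-executing steps 1..5 under rule 22; state before step 1: 00100101)
1 | 11111101
2 | 00000000
3 | 00000000
4 | 00000000
5 | 00000000

00000000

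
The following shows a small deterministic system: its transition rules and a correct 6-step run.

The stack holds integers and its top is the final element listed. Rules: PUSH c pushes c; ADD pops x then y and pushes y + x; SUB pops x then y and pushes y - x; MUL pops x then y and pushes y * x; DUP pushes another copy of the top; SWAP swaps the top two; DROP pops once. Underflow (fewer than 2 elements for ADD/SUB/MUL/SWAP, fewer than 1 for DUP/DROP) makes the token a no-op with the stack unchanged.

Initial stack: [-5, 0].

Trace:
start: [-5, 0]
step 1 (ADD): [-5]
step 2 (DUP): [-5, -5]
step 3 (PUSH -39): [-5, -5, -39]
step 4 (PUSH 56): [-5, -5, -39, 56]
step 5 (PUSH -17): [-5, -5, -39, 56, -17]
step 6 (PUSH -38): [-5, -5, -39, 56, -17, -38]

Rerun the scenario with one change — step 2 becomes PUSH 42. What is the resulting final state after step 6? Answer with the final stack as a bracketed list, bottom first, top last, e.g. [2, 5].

(re-executing from step 2 with the substitution; state before step 2: [-5])
step 2 (PUSH 42): [-5, 42]
step 3 (PUSH -39): [-5, 42, -39]
step 4 (PUSH 56): [-5, 42, -39, 56]
step 5 (PUSH -17): [-5, 42, -39, 56, -17]
step 6 (PUSH -38): [-5, 42, -39, 56, -17, -38]

[-5, 42, -39, 56, -17, -38]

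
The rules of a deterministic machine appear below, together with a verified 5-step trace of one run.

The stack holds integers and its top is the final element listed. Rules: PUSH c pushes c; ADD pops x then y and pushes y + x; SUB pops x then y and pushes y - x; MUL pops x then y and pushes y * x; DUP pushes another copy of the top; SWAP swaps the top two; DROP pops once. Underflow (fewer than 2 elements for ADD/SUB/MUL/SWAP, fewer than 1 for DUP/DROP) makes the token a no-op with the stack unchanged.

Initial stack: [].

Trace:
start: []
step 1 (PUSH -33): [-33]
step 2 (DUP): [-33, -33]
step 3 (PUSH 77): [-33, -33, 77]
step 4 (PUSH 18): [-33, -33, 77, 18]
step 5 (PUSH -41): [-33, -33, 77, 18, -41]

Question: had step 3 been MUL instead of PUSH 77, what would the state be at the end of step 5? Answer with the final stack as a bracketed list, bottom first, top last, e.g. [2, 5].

(re-executing from step 3 with the substitution; state before step 3: [-33, -33])
step 3 (MUL): [1089]
step 4 (PUSH 18): [1089, 18]
step 5 (PUSH -41): [1089, 18, -41]

[1089, 18, -41]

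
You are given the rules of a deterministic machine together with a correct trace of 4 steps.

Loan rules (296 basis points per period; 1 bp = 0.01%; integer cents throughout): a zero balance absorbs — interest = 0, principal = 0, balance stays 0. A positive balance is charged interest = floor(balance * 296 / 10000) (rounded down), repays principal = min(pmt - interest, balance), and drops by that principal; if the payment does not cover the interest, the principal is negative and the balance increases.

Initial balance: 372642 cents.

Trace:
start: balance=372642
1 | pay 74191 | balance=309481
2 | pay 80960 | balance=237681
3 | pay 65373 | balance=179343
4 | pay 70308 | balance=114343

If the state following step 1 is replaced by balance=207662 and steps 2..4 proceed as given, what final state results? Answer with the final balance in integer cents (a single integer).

state after step 1 := balance=207662
2 | pay 80960 | balance=132848
3 | pay 65373 | balance=71407
4 | pay 70308 | balance=3212

3212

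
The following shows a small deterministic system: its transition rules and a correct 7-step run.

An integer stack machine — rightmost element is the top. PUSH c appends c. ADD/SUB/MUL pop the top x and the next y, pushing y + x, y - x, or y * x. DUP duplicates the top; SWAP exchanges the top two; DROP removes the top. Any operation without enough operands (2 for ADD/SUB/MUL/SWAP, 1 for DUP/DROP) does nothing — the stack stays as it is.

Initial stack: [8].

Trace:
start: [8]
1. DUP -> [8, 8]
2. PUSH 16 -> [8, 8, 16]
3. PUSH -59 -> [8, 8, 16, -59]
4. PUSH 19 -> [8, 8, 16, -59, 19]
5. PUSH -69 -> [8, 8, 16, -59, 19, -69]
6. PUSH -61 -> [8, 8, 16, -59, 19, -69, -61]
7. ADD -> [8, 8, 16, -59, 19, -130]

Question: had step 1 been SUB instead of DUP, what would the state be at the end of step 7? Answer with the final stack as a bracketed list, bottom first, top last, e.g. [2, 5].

[8, 16, -59, 19, -130]

(re-executing from step 1 with the substitution; state before step 1: [8])
1. SUB -> [8]
2. PUSH 16 -> [8, 16]
3. PUSH -59 -> [8, 16, -59]
4. PUSH 19 -> [8, 16, -59, 19]
5. PUSH -69 -> [8, 16, -59, 19, -69]
6. PUSH -61 -> [8, 16, -59, 19, -69, -61]
7. ADD -> [8, 16, -59, 19, -130]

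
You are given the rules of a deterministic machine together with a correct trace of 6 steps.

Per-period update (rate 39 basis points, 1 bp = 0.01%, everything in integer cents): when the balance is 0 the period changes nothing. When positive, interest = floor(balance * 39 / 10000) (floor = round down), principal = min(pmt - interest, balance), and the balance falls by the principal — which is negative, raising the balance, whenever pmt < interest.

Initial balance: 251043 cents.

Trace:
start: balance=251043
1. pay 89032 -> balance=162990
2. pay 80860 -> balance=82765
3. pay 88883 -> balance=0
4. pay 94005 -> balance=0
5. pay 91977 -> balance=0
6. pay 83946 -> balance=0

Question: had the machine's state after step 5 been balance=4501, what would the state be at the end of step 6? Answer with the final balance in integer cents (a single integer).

state after step 5 := balance=4501
6. pay 83946 -> balance=0

0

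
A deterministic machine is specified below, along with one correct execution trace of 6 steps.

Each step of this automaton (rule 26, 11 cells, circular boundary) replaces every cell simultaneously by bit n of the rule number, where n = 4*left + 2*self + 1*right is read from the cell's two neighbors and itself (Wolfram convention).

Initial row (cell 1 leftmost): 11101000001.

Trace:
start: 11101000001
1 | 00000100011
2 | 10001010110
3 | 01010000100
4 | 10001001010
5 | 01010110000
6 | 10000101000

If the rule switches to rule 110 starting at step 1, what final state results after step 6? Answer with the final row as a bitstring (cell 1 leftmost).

00110010011

(re-executing steps 1..6 under rule 110; state before step 1: 11101000001)
1 | 00111000011
2 | 01101000111
3 | 11111001101
4 | 00001011111
5 | 00011110001
6 | 00110010011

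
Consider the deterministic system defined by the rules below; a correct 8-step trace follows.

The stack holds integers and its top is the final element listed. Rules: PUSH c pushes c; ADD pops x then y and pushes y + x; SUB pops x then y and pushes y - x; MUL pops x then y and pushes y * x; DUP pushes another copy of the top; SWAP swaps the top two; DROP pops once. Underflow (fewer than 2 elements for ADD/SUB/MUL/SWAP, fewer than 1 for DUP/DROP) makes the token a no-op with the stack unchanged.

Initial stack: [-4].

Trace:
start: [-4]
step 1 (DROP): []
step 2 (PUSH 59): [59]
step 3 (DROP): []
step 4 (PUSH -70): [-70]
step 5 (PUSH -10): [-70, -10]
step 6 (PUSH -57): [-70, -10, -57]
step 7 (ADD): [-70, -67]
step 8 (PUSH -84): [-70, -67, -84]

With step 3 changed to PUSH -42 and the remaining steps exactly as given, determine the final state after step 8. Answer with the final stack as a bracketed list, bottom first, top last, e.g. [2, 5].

(re-executing from step 3 with the substitution; state before step 3: [59])
step 3 (PUSH -42): [59, -42]
step 4 (PUSH -70): [59, -42, -70]
step 5 (PUSH -10): [59, -42, -70, -10]
step 6 (PUSH -57): [59, -42, -70, -10, -57]
step 7 (ADD): [59, -42, -70, -67]
step 8 (PUSH -84): [59, -42, -70, -67, -84]

[59, -42, -70, -67, -84]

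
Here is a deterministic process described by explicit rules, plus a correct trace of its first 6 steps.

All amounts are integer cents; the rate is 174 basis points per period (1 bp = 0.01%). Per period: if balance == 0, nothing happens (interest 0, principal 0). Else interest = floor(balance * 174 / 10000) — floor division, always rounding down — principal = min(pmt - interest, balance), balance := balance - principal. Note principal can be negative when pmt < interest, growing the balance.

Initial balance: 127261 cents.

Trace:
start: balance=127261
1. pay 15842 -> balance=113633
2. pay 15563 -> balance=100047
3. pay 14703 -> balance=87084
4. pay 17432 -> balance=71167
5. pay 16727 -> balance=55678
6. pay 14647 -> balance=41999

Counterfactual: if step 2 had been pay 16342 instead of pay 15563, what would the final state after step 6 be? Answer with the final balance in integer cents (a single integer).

(re-executing from step 2 with the substitution; state before step 2: balance=113633)
2. pay 16342 -> balance=99268
3. pay 14703 -> balance=86292
4. pay 17432 -> balance=70361
5. pay 16727 -> balance=54858
6. pay 14647 -> balance=41165

41165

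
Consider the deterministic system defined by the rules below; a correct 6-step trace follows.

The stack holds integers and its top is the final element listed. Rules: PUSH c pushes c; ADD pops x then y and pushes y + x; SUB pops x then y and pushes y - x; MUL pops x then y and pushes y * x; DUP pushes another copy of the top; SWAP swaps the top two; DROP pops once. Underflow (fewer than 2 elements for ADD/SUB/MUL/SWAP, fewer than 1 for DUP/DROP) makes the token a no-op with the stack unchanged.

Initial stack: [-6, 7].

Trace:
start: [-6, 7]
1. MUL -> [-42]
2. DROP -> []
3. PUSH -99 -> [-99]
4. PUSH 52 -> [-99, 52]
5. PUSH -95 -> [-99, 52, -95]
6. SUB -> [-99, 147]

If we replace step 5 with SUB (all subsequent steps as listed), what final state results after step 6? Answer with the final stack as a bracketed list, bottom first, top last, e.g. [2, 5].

(re-executing from step 5 with the substitution; state before step 5: [-99, 52])
5. SUB -> [-151]
6. SUB -> [-151]

[-151]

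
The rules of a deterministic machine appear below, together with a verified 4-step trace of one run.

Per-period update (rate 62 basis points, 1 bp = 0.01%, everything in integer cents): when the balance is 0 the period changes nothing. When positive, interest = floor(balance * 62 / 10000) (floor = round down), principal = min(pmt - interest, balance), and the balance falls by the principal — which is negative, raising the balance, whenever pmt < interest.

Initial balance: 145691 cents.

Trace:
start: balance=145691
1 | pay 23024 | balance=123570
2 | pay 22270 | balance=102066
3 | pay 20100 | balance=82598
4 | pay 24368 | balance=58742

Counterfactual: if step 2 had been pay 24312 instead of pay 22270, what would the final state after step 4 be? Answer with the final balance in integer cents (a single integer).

(re-executing from step 2 with the substitution; state before step 2: balance=123570)
2 | pay 24312 | balance=100024
3 | pay 20100 | balance=80544
4 | pay 24368 | balance=56675

56675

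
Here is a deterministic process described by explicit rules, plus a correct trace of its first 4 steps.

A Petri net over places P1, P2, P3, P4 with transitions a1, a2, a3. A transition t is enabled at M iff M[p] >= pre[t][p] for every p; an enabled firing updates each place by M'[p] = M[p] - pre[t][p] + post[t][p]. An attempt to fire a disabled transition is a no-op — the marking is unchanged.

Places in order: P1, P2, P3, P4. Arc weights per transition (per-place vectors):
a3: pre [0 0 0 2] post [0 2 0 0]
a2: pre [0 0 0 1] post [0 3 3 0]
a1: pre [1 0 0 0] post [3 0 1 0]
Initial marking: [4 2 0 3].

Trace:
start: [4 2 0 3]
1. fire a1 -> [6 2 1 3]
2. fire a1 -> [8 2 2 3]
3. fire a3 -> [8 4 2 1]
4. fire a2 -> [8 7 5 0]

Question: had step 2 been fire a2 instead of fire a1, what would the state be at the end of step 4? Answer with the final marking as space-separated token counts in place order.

6 7 4 0

(re-executing from step 2 with the substitution; state before step 2: [6 2 1 3])
2. fire a2 -> [6 5 4 2]
3. fire a3 -> [6 7 4 0]
4. fire a2 -> [6 7 4 0]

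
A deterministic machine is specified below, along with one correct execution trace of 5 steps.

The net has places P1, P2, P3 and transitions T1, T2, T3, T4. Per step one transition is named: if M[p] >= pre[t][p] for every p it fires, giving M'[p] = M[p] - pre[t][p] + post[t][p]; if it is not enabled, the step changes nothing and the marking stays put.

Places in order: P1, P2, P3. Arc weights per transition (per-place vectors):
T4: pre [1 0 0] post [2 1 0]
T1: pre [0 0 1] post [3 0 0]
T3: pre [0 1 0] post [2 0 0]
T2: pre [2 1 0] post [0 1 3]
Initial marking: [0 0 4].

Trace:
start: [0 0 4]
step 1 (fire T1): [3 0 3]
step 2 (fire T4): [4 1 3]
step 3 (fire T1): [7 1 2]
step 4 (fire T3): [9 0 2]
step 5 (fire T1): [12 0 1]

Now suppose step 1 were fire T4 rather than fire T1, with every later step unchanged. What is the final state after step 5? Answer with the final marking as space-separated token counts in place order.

(re-executing from step 1 with the substitution; state before step 1: [0 0 4])
step 1 (fire T4): [0 0 4]
step 2 (fire T4): [0 0 4]
step 3 (fire T1): [3 0 3]
step 4 (fire T3): [3 0 3]
step 5 (fire T1): [6 0 2]

6 0 2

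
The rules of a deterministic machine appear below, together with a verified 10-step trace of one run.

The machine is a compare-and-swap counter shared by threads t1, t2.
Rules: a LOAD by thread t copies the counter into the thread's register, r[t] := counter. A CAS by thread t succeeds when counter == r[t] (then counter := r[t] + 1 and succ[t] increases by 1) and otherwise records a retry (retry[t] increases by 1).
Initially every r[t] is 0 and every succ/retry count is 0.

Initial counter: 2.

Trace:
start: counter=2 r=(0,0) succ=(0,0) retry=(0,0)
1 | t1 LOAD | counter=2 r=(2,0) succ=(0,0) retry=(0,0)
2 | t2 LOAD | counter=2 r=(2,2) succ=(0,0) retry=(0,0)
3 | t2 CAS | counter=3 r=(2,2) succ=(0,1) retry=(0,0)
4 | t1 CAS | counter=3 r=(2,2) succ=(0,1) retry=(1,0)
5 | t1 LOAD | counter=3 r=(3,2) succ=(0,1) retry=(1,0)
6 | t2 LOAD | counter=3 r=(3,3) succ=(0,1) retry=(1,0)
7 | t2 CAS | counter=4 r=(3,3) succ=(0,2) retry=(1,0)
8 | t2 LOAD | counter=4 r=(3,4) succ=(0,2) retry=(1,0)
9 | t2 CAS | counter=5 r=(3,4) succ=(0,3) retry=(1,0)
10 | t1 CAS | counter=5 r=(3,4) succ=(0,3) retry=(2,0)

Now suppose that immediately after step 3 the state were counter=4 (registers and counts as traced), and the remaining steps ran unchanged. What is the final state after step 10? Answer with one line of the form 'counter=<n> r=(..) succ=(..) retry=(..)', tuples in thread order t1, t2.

counter=6 r=(4,5) succ=(0,3) retry=(2,0)

state after step 3 := counter=4 r=(2,2) succ=(0,1) retry=(0,0)
4 | t1 CAS | counter=4 r=(2,2) succ=(0,1) retry=(1,0)
5 | t1 LOAD | counter=4 r=(4,2) succ=(0,1) retry=(1,0)
6 | t2 LOAD | counter=4 r=(4,4) succ=(0,1) retry=(1,0)
7 | t2 CAS | counter=5 r=(4,4) succ=(0,2) retry=(1,0)
8 | t2 LOAD | counter=5 r=(4,5) succ=(0,2) retry=(1,0)
9 | t2 CAS | counter=6 r=(4,5) succ=(0,3) retry=(1,0)
10 | t1 CAS | counter=6 r=(4,5) succ=(0,3) retry=(2,0)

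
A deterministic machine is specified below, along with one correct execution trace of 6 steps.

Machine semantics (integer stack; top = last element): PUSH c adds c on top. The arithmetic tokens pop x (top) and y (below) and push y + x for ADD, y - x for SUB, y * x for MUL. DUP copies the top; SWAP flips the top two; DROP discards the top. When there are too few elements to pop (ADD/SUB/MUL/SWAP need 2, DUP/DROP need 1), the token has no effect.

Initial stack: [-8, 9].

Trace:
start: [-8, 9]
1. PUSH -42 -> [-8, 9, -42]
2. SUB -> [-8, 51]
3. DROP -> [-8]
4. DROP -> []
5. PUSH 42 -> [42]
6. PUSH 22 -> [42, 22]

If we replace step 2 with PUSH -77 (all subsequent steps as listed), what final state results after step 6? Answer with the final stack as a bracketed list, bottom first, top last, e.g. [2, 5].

(re-executing from step 2 with the substitution; state before step 2: [-8, 9, -42])
2. PUSH -77 -> [-8, 9, -42, -77]
3. DROP -> [-8, 9, -42]
4. DROP -> [-8, 9]
5. PUSH 42 -> [-8, 9, 42]
6. PUSH 22 -> [-8, 9, 42, 22]

[-8, 9, 42, 22]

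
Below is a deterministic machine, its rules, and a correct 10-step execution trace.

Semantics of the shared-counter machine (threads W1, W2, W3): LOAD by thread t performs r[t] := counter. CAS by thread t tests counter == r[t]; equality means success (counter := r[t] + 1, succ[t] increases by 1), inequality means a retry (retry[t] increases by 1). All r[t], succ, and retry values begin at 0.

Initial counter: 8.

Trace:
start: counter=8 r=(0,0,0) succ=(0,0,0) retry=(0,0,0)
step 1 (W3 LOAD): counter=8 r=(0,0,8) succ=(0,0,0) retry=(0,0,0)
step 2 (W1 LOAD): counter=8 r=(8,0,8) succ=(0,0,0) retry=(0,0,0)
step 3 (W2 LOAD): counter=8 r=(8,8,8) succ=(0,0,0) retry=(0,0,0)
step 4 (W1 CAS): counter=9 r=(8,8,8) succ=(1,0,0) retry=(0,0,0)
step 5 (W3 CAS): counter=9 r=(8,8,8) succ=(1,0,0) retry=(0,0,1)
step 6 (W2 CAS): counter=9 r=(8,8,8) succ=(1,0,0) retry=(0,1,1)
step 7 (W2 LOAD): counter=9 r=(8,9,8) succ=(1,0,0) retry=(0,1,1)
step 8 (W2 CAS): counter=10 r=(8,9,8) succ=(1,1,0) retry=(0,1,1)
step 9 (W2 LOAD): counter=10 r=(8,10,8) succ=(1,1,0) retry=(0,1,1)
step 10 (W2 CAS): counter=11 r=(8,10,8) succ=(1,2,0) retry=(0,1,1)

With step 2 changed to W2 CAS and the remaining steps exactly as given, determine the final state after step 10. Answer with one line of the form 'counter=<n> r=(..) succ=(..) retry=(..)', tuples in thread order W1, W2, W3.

counter=11 r=(0,10,8) succ=(0,2,1) retry=(1,2,0)

(re-executing from step 2 with the substitution; state before step 2: counter=8 r=(0,0,8) succ=(0,0,0) retry=(0,0,0))
step 2 (W2 CAS): counter=8 r=(0,0,8) succ=(0,0,0) retry=(0,1,0)
step 3 (W2 LOAD): counter=8 r=(0,8,8) succ=(0,0,0) retry=(0,1,0)
step 4 (W1 CAS): counter=8 r=(0,8,8) succ=(0,0,0) retry=(1,1,0)
step 5 (W3 CAS): counter=9 r=(0,8,8) succ=(0,0,1) retry=(1,1,0)
step 6 (W2 CAS): counter=9 r=(0,8,8) succ=(0,0,1) retry=(1,2,0)
step 7 (W2 LOAD): counter=9 r=(0,9,8) succ=(0,0,1) retry=(1,2,0)
step 8 (W2 CAS): counter=10 r=(0,9,8) succ=(0,1,1) retry=(1,2,0)
step 9 (W2 LOAD): counter=10 r=(0,10,8) succ=(0,1,1) retry=(1,2,0)
step 10 (W2 CAS): counter=11 r=(0,10,8) succ=(0,2,1) retry=(1,2,0)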